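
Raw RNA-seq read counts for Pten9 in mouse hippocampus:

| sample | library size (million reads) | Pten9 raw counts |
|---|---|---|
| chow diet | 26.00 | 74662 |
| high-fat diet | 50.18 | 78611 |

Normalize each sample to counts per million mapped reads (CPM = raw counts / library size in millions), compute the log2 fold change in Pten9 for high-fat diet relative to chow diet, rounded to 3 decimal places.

CPM(chow diet) = 74662 / 26.00 = 2871.6154
CPM(high-fat diet) = 78611 / 50.18 = 1566.5803
Fold change = 1566.5803 / 2871.6154 = 0.54554
log2(0.54554) = -0.8742

-0.874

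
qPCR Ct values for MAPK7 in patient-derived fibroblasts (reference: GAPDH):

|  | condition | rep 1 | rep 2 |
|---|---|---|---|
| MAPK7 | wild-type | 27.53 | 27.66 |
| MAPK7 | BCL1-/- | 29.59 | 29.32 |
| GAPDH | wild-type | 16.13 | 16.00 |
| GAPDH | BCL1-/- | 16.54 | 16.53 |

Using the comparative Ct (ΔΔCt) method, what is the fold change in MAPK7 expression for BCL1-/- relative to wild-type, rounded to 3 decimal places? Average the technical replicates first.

Mean Ct: MAPK7 wild-type 27.595; MAPK7 BCL1-/- 29.455; GAPDH wild-type 16.065; GAPDH BCL1-/- 16.535
ΔCt(wild-type) = 27.595 − 16.065 = 11.530
ΔCt(BCL1-/-) = 29.455 − 16.535 = 12.920
ΔΔCt = 12.920 − 11.530 = 1.390
Fold change = 2^(−1.390) = 0.3816

0.382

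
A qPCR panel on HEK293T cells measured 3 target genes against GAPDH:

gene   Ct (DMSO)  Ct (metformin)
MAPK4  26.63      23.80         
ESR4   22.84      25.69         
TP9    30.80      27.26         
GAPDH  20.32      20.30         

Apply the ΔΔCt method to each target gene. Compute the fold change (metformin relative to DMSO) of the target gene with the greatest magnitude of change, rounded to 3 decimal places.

MAPK4: ΔΔCt = (23.80−20.30) − (26.63−20.32) = 3.50 − 6.31 = -2.81; fold change = 2^2.81 = 7.013
ESR4: ΔΔCt = (25.69−20.30) − (22.84−20.32) = 5.39 − 2.52 = 2.87; fold change = 2^-2.87 = 0.137
TP9: ΔΔCt = (27.26−20.30) − (30.80−20.32) = 6.96 − 10.48 = -3.52; fold change = 2^3.52 = 11.472
TP9 has the largest |ΔΔCt| = 3.52.

11.472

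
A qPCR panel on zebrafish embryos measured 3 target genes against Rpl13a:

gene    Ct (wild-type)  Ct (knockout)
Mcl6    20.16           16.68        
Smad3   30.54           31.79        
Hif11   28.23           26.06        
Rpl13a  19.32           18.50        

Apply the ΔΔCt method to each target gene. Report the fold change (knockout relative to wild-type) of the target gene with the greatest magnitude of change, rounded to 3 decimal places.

Mcl6: ΔΔCt = (16.68−18.50) − (20.16−19.32) = -1.82 − 0.84 = -2.66; fold change = 2^2.66 = 6.320
Smad3: ΔΔCt = (31.79−18.50) − (30.54−19.32) = 13.29 − 11.22 = 2.07; fold change = 2^-2.07 = 0.238
Hif11: ΔΔCt = (26.06−18.50) − (28.23−19.32) = 7.56 − 8.91 = -1.35; fold change = 2^1.35 = 2.549
Mcl6 has the largest |ΔΔCt| = 2.66.

6.320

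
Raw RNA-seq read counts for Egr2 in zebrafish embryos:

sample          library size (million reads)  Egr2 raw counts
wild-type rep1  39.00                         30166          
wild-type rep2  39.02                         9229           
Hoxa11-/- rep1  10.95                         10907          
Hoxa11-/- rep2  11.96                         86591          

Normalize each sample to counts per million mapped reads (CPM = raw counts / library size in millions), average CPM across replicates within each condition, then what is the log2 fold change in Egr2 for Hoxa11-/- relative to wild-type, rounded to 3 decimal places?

3.028

CPM(wild-type rep1) = 30166 / 39.00 = 773.4872
CPM(wild-type rep2) = 9229 / 39.02 = 236.5197
CPM(Hoxa11-/- rep1) = 10907 / 10.95 = 996.0731
CPM(Hoxa11-/- rep2) = 86591 / 11.96 = 7240.0502
mean CPM(wild-type) = 505.0035; mean CPM(Hoxa11-/-) = 4118.0616
Fold change = 4118.0616 / 505.0035 = 8.15452
log2(8.15452) = 3.0276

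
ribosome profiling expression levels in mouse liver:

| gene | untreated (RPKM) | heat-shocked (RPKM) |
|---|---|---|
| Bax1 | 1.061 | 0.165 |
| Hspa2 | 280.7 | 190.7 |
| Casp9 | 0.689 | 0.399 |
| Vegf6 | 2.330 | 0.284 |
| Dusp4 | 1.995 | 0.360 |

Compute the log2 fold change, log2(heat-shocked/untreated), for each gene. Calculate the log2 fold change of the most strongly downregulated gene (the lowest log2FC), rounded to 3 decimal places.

log2(0.165/1.061) = -2.685  (Bax1)
log2(190.7/280.7) = -0.558  (Hspa2)
log2(0.399/0.689) = -0.788  (Casp9)
log2(0.284/2.330) = -3.036  (Vegf6)
log2(0.360/1.995) = -2.470  (Dusp4)
Vegf6 is most strongly downregulated.

-3.036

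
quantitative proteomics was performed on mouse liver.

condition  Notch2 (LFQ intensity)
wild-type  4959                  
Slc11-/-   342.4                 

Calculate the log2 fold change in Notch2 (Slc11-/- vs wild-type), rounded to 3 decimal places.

-3.856

Fold change = 342.4 / 4959 = 0.0690
log2(0.0690) = -3.8563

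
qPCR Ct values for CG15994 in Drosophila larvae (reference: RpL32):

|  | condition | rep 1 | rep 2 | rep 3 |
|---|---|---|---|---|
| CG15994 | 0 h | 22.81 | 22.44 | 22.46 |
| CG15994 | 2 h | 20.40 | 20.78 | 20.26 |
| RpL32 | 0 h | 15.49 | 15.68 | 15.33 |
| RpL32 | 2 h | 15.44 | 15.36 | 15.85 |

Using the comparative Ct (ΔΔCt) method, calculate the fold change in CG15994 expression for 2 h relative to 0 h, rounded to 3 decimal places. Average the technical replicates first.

Mean Ct: CG15994 0 h 22.570; CG15994 2 h 20.480; RpL32 0 h 15.500; RpL32 2 h 15.550
ΔCt(0 h) = 22.570 − 15.500 = 7.070
ΔCt(2 h) = 20.480 − 15.550 = 4.930
ΔΔCt = 4.930 − 7.070 = -2.140
Fold change = 2^(−(-2.140)) = 2^2.140 = 4.4076

4.408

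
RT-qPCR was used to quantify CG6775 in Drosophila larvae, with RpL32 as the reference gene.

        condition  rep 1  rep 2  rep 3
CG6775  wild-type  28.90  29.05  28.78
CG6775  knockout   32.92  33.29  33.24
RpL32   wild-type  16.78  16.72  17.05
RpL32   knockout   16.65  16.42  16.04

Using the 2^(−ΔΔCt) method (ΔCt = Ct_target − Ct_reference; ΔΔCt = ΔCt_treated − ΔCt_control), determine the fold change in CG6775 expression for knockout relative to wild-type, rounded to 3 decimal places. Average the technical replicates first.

Mean Ct: CG6775 wild-type 28.910; CG6775 knockout 33.150; RpL32 wild-type 16.850; RpL32 knockout 16.370
ΔCt(wild-type) = 28.910 − 16.850 = 12.060
ΔCt(knockout) = 33.150 − 16.370 = 16.780
ΔΔCt = 16.780 − 12.060 = 4.720
Fold change = 2^(−4.720) = 0.0379

0.038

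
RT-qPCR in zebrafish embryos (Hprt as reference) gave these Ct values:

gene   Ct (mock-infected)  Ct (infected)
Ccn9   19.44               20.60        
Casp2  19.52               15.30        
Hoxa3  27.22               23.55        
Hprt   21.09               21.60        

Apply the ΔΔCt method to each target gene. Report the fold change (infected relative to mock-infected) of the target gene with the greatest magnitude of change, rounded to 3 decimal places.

26.538

Ccn9: ΔΔCt = (20.60−21.60) − (19.44−21.09) = -1.00 − (-1.65) = 0.65; fold change = 2^-0.65 = 0.637
Casp2: ΔΔCt = (15.30−21.60) − (19.52−21.09) = -6.30 − (-1.57) = -4.73; fold change = 2^4.73 = 26.538
Hoxa3: ΔΔCt = (23.55−21.60) − (27.22−21.09) = 1.95 − 6.13 = -4.18; fold change = 2^4.18 = 18.126
Casp2 has the largest |ΔΔCt| = 4.73.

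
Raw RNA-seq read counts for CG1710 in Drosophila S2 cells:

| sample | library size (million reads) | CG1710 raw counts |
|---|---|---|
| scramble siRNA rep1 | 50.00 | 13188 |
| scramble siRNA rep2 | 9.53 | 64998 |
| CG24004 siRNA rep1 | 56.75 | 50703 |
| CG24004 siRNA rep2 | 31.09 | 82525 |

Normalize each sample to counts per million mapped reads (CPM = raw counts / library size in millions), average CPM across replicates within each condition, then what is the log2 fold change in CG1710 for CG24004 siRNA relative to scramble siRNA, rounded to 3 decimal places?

-0.998

CPM(scramble siRNA rep1) = 13188 / 50.00 = 263.7600
CPM(scramble siRNA rep2) = 64998 / 9.53 = 6820.3568
CPM(CG24004 siRNA rep1) = 50703 / 56.75 = 893.4449
CPM(CG24004 siRNA rep2) = 82525 / 31.09 = 2654.3905
mean CPM(scramble siRNA) = 3542.0584; mean CPM(CG24004 siRNA) = 1773.9177
Fold change = 1773.9177 / 3542.0584 = 0.50082
log2(0.50082) = -0.9976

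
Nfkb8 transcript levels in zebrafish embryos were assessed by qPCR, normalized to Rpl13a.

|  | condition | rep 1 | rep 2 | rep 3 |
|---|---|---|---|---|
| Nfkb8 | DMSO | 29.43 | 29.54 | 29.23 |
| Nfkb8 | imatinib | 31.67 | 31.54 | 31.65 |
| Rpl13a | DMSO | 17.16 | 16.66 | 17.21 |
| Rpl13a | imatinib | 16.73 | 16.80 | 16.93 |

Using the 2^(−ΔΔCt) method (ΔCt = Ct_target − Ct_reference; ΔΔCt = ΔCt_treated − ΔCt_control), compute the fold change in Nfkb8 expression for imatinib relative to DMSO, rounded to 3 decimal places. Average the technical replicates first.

0.188

Mean Ct: Nfkb8 DMSO 29.400; Nfkb8 imatinib 31.620; Rpl13a DMSO 17.010; Rpl13a imatinib 16.820
ΔCt(DMSO) = 29.400 − 17.010 = 12.390
ΔCt(imatinib) = 31.620 − 16.820 = 14.800
ΔΔCt = 14.800 − 12.390 = 2.410
Fold change = 2^(−2.410) = 0.1882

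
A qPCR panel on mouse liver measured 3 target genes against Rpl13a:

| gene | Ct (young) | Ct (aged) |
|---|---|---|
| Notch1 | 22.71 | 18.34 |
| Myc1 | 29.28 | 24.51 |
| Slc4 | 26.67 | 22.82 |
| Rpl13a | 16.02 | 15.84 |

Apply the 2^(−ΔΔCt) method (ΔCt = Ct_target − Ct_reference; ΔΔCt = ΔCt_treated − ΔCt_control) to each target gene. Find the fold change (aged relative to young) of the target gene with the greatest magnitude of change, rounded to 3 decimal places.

24.084

Notch1: ΔΔCt = (18.34−15.84) − (22.71−16.02) = 2.50 − 6.69 = -4.19; fold change = 2^4.19 = 18.252
Myc1: ΔΔCt = (24.51−15.84) − (29.28−16.02) = 8.67 − 13.26 = -4.59; fold change = 2^4.59 = 24.084
Slc4: ΔΔCt = (22.82−15.84) − (26.67−16.02) = 6.98 − 10.65 = -3.67; fold change = 2^3.67 = 12.729
Myc1 has the largest |ΔΔCt| = 4.59.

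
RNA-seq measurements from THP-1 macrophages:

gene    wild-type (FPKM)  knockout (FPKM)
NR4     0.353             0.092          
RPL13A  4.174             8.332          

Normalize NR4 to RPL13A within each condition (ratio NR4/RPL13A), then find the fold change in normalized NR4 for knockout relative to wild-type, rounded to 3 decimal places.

NR4/RPL13A (wild-type) = 0.353 / 4.174 = 0.084571
NR4/RPL13A (knockout) = 0.092 / 8.332 = 0.011042
Fold change = 0.011042 / 0.084571 = 0.1306

0.131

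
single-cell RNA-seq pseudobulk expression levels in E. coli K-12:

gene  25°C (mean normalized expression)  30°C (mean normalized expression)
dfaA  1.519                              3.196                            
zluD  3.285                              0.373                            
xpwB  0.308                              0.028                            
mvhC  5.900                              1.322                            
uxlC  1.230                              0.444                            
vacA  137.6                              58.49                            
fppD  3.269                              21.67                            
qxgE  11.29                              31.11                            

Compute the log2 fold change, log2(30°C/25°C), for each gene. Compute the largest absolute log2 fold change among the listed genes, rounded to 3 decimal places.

3.459

log2(3.196/1.519) = 1.073  (dfaA)
log2(0.373/3.285) = -3.139  (zluD)
log2(0.028/0.308) = -3.459  (xpwB)
log2(1.322/5.900) = -2.158  (mvhC)
log2(0.444/1.230) = -1.470  (uxlC)
log2(58.49/137.6) = -1.234  (vacA)
log2(21.67/3.269) = 2.729  (fppD)
log2(31.11/11.29) = 1.462  (qxgE)
The largest magnitude belongs to xpwB.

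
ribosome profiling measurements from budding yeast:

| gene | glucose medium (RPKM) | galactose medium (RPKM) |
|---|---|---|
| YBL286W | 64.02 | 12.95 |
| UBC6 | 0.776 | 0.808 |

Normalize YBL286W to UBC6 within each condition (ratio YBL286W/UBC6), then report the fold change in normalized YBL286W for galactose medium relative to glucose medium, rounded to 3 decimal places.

0.194

YBL286W/UBC6 (glucose medium) = 64.02 / 0.776 = 82.5
YBL286W/UBC6 (galactose medium) = 12.95 / 0.808 = 16.027
Fold change = 16.027 / 82.5 = 0.1943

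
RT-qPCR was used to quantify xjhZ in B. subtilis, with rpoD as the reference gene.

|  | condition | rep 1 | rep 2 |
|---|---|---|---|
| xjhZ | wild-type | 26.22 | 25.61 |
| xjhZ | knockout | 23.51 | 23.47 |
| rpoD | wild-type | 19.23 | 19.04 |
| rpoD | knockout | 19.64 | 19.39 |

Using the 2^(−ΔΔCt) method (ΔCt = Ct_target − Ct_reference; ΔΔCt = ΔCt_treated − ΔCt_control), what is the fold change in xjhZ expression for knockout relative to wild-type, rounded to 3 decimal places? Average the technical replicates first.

6.989

Mean Ct: xjhZ wild-type 25.915; xjhZ knockout 23.490; rpoD wild-type 19.135; rpoD knockout 19.515
ΔCt(wild-type) = 25.915 − 19.135 = 6.780
ΔCt(knockout) = 23.490 − 19.515 = 3.975
ΔΔCt = 3.975 − 6.780 = -2.805
Fold change = 2^(−(-2.805)) = 2^2.805 = 6.9886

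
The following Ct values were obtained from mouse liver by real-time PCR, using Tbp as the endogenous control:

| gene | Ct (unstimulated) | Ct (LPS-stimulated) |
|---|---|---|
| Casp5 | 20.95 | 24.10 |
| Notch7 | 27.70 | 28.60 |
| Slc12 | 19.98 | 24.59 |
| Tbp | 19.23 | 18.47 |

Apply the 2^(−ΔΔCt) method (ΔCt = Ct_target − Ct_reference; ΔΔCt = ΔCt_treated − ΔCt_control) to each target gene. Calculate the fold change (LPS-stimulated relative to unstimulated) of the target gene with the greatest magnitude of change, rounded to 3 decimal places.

Casp5: ΔΔCt = (24.10−18.47) − (20.95−19.23) = 5.63 − 1.72 = 3.91; fold change = 2^-3.91 = 0.067
Notch7: ΔΔCt = (28.60−18.47) − (27.70−19.23) = 10.13 − 8.47 = 1.66; fold change = 2^-1.66 = 0.316
Slc12: ΔΔCt = (24.59−18.47) − (19.98−19.23) = 6.12 − 0.75 = 5.37; fold change = 2^-5.37 = 0.024
Slc12 has the largest |ΔΔCt| = 5.37.

0.024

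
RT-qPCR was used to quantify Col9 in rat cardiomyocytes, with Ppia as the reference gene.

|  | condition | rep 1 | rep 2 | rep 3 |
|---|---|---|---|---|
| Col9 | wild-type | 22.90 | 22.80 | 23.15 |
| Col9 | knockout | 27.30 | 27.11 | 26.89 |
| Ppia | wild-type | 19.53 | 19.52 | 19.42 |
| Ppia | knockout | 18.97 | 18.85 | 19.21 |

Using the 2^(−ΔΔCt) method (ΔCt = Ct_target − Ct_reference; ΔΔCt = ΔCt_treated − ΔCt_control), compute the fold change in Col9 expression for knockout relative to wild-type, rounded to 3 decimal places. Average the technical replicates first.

0.040

Mean Ct: Col9 wild-type 22.950; Col9 knockout 27.100; Ppia wild-type 19.490; Ppia knockout 19.010
ΔCt(wild-type) = 22.950 − 19.490 = 3.460
ΔCt(knockout) = 27.100 − 19.010 = 8.090
ΔΔCt = 8.090 − 3.460 = 4.630
Fold change = 2^(−4.630) = 0.0404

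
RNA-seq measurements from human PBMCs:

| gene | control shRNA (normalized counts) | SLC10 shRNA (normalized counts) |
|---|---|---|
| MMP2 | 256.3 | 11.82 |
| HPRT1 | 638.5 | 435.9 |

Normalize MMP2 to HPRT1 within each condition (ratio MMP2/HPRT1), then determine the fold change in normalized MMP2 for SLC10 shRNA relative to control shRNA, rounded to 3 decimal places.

0.068

MMP2/HPRT1 (control shRNA) = 256.3 / 638.5 = 0.40141
MMP2/HPRT1 (SLC10 shRNA) = 11.82 / 435.9 = 0.027116
Fold change = 0.027116 / 0.40141 = 0.0676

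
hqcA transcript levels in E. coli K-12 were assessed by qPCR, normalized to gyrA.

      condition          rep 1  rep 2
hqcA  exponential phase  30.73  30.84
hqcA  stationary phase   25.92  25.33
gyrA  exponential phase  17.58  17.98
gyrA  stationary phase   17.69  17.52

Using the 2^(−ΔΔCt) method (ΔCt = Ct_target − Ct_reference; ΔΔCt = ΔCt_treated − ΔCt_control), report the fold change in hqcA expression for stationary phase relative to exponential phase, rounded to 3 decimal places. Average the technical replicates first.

31.669

Mean Ct: hqcA exponential phase 30.785; hqcA stationary phase 25.625; gyrA exponential phase 17.780; gyrA stationary phase 17.605
ΔCt(exponential phase) = 30.785 − 17.780 = 13.005
ΔCt(stationary phase) = 25.625 − 17.605 = 8.020
ΔΔCt = 8.020 − 13.005 = -4.985
Fold change = 2^(−(-4.985)) = 2^4.985 = 31.6690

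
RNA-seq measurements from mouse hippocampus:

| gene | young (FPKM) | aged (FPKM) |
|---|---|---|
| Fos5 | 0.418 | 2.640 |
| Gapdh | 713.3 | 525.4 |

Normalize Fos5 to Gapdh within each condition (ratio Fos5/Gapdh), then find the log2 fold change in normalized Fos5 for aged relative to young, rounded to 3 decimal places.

Fos5/Gapdh (young) = 0.418 / 713.3 = 0.00058601
Fos5/Gapdh (aged) = 2.640 / 525.4 = 0.0050247
Fold change = 0.0050247 / 0.00058601 = 8.5745
log2(8.5745) = 3.1001

3.100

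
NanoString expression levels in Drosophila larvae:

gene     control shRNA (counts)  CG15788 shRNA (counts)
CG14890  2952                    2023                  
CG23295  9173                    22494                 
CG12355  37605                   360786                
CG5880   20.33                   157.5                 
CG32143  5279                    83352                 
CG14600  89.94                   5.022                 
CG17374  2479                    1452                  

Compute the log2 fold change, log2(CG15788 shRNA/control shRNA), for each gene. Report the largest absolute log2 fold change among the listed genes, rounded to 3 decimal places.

4.163

log2(2023/2952) = -0.545  (CG14890)
log2(22494/9173) = 1.294  (CG23295)
log2(360786/37605) = 3.262  (CG12355)
log2(157.5/20.33) = 2.954  (CG5880)
log2(83352/5279) = 3.981  (CG32143)
log2(5.022/89.94) = -4.163  (CG14600)
log2(1452/2479) = -0.772  (CG17374)
The largest magnitude belongs to CG14600.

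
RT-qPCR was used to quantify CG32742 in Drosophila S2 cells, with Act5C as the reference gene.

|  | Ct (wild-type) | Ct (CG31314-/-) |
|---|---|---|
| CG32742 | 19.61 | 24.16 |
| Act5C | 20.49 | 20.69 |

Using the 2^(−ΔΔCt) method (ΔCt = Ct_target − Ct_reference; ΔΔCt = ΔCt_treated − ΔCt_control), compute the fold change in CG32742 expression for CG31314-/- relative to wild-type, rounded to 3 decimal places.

0.049

ΔCt(wild-type) = 19.610 − 20.490 = -0.880
ΔCt(CG31314-/-) = 24.160 − 20.690 = 3.470
ΔΔCt = 3.470 − (-0.880) = 4.350
Fold change = 2^(−4.350) = 0.0490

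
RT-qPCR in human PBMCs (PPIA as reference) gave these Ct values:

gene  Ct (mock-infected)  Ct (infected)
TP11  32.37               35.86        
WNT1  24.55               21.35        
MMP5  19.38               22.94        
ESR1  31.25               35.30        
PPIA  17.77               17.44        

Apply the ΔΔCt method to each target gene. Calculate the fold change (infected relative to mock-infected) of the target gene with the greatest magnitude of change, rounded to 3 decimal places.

0.048

TP11: ΔΔCt = (35.86−17.44) − (32.37−17.77) = 18.42 − 14.60 = 3.82; fold change = 2^-3.82 = 0.071
WNT1: ΔΔCt = (21.35−17.44) − (24.55−17.77) = 3.91 − 6.78 = -2.87; fold change = 2^2.87 = 7.311
MMP5: ΔΔCt = (22.94−17.44) − (19.38−17.77) = 5.50 − 1.61 = 3.89; fold change = 2^-3.89 = 0.067
ESR1: ΔΔCt = (35.30−17.44) − (31.25−17.77) = 17.86 − 13.48 = 4.38; fold change = 2^-4.38 = 0.048
ESR1 has the largest |ΔΔCt| = 4.38.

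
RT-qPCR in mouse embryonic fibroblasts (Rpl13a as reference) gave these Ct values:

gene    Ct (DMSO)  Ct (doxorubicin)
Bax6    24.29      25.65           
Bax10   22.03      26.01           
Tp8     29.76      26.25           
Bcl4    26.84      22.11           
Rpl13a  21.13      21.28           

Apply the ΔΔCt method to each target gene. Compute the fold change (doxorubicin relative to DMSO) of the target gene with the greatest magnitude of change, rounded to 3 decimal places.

Bax6: ΔΔCt = (25.65−21.28) − (24.29−21.13) = 4.37 − 3.16 = 1.21; fold change = 2^-1.21 = 0.432
Bax10: ΔΔCt = (26.01−21.28) − (22.03−21.13) = 4.73 − 0.90 = 3.83; fold change = 2^-3.83 = 0.070
Tp8: ΔΔCt = (26.25−21.28) − (29.76−21.13) = 4.97 − 8.63 = -3.66; fold change = 2^3.66 = 12.641
Bcl4: ΔΔCt = (22.11−21.28) − (26.84−21.13) = 0.83 − 5.71 = -4.88; fold change = 2^4.88 = 29.446
Bcl4 has the largest |ΔΔCt| = 4.88.

29.446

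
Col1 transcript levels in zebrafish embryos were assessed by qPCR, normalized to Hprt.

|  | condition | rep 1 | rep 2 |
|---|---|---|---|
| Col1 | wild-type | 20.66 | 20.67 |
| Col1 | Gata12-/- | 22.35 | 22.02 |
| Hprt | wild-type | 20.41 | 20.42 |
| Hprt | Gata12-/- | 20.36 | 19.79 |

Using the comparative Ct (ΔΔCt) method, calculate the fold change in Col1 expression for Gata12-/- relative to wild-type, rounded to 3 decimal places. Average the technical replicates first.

0.275

Mean Ct: Col1 wild-type 20.665; Col1 Gata12-/- 22.185; Hprt wild-type 20.415; Hprt Gata12-/- 20.075
ΔCt(wild-type) = 20.665 − 20.415 = 0.250
ΔCt(Gata12-/-) = 22.185 − 20.075 = 2.110
ΔΔCt = 2.110 − 0.250 = 1.860
Fold change = 2^(−1.860) = 0.2755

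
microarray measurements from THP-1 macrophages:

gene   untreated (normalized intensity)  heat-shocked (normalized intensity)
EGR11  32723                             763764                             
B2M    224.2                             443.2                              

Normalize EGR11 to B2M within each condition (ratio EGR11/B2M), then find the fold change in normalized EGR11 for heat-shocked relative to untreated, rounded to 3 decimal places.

11.807

EGR11/B2M (untreated) = 32723 / 224.2 = 145.95
EGR11/B2M (heat-shocked) = 763764 / 443.2 = 1723.3
Fold change = 1723.3 / 145.95 = 11.8071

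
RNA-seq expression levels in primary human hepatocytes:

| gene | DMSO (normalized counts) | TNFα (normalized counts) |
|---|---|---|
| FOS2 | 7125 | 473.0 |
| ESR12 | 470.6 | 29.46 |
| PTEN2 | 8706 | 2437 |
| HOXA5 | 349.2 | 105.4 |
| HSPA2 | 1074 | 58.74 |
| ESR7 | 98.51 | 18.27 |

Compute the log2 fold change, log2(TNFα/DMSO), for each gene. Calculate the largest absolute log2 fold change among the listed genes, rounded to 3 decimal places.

4.193

log2(473.0/7125) = -3.913  (FOS2)
log2(29.46/470.6) = -3.998  (ESR12)
log2(2437/8706) = -1.837  (PTEN2)
log2(105.4/349.2) = -1.728  (HOXA5)
log2(58.74/1074) = -4.193  (HSPA2)
log2(18.27/98.51) = -2.431  (ESR7)
The largest magnitude belongs to HSPA2.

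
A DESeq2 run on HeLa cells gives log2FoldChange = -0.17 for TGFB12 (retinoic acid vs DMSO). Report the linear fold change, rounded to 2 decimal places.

0.89

Fold change = 2^(-0.17) = 0.889
That is, TGFB12 drops to 88.9% of the DMSO level.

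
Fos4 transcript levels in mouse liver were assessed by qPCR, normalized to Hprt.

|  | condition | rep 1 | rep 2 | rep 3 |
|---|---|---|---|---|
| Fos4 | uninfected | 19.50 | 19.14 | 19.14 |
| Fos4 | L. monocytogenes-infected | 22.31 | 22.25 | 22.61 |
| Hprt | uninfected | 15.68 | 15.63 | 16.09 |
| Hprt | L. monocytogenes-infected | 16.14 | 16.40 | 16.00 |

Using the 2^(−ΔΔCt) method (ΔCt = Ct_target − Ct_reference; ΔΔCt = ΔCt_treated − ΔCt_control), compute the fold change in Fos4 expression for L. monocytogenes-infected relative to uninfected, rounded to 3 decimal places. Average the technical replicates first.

Mean Ct: Fos4 uninfected 19.260; Fos4 L. monocytogenes-infected 22.390; Hprt uninfected 15.800; Hprt L. monocytogenes-infected 16.180
ΔCt(uninfected) = 19.260 − 15.800 = 3.460
ΔCt(L. monocytogenes-infected) = 22.390 − 16.180 = 6.210
ΔΔCt = 6.210 − 3.460 = 2.750
Fold change = 2^(−2.750) = 0.1487

0.149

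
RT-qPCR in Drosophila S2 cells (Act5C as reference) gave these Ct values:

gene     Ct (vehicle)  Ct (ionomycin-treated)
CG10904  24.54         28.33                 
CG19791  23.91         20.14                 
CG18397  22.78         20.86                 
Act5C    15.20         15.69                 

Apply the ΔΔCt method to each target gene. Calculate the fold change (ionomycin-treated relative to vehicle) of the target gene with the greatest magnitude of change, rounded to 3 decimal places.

CG10904: ΔΔCt = (28.33−15.69) − (24.54−15.20) = 12.64 − 9.34 = 3.30; fold change = 2^-3.30 = 0.102
CG19791: ΔΔCt = (20.14−15.69) − (23.91−15.20) = 4.45 − 8.71 = -4.26; fold change = 2^4.26 = 19.160
CG18397: ΔΔCt = (20.86−15.69) − (22.78−15.20) = 5.17 − 7.58 = -2.41; fold change = 2^2.41 = 5.315
CG19791 has the largest |ΔΔCt| = 4.26.

19.160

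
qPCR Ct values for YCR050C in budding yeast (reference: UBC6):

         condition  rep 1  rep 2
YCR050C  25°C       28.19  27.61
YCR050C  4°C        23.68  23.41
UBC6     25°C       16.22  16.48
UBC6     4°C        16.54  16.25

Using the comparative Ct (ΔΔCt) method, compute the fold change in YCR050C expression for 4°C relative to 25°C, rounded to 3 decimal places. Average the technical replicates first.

Mean Ct: YCR050C 25°C 27.900; YCR050C 4°C 23.545; UBC6 25°C 16.350; UBC6 4°C 16.395
ΔCt(25°C) = 27.900 − 16.350 = 11.550
ΔCt(4°C) = 23.545 − 16.395 = 7.150
ΔΔCt = 7.150 − 11.550 = -4.400
Fold change = 2^(−(-4.400)) = 2^4.400 = 21.1121

21.112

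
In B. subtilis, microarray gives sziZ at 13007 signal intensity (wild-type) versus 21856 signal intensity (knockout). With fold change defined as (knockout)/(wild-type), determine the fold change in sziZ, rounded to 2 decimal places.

Fold change = 21856 / 13007 = 1.680
sziZ is upregulated.

1.68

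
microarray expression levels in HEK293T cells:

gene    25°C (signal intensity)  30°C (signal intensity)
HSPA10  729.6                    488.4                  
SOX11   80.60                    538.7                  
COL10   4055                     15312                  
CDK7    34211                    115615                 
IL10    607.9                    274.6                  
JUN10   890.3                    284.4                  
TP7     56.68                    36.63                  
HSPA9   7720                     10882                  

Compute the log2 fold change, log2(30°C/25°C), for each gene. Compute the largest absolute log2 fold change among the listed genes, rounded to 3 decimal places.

2.741

log2(488.4/729.6) = -0.579  (HSPA10)
log2(538.7/80.60) = 2.741  (SOX11)
log2(15312/4055) = 1.917  (COL10)
log2(115615/34211) = 1.757  (CDK7)
log2(274.6/607.9) = -1.147  (IL10)
log2(284.4/890.3) = -1.646  (JUN10)
log2(36.63/56.68) = -0.630  (TP7)
log2(10882/7720) = 0.495  (HSPA9)
The largest magnitude belongs to SOX11.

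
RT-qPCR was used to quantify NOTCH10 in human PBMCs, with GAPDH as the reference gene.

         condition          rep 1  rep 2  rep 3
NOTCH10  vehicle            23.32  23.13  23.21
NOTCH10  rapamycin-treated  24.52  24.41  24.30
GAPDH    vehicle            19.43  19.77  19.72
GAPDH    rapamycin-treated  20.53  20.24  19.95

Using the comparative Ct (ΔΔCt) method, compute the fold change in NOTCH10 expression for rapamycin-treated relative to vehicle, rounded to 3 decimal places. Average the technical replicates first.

Mean Ct: NOTCH10 vehicle 23.220; NOTCH10 rapamycin-treated 24.410; GAPDH vehicle 19.640; GAPDH rapamycin-treated 20.240
ΔCt(vehicle) = 23.220 − 19.640 = 3.580
ΔCt(rapamycin-treated) = 24.410 − 20.240 = 4.170
ΔΔCt = 4.170 − 3.580 = 0.590
Fold change = 2^(−0.590) = 0.6643

0.664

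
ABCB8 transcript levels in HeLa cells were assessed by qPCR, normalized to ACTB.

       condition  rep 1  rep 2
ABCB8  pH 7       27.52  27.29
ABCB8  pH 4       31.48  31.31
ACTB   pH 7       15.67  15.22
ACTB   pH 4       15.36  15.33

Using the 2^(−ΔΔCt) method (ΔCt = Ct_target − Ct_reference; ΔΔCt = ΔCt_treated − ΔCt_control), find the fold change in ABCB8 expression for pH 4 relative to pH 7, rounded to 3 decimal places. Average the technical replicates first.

0.059

Mean Ct: ABCB8 pH 7 27.405; ABCB8 pH 4 31.395; ACTB pH 7 15.445; ACTB pH 4 15.345
ΔCt(pH 7) = 27.405 − 15.445 = 11.960
ΔCt(pH 4) = 31.395 − 15.345 = 16.050
ΔΔCt = 16.050 − 11.960 = 4.090
Fold change = 2^(−4.090) = 0.0587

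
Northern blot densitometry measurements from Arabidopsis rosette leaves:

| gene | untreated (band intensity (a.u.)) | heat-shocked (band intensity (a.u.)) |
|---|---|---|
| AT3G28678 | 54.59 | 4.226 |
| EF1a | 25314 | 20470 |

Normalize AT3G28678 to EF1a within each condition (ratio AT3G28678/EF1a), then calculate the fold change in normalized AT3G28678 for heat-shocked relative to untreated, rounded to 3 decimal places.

0.096

AT3G28678/EF1a (untreated) = 54.59 / 25314 = 0.0021565
AT3G28678/EF1a (heat-shocked) = 4.226 / 20470 = 0.00020645
Fold change = 0.00020645 / 0.0021565 = 0.0957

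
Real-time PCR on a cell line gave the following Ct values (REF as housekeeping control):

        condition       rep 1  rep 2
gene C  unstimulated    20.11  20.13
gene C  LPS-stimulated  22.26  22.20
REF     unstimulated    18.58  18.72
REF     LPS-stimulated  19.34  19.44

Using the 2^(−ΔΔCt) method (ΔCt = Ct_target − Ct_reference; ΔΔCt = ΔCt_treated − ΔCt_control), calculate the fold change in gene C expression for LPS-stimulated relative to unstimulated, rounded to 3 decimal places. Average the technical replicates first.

0.387

Mean Ct: gene C unstimulated 20.120; gene C LPS-stimulated 22.230; REF unstimulated 18.650; REF LPS-stimulated 19.390
ΔCt(unstimulated) = 20.120 − 18.650 = 1.470
ΔCt(LPS-stimulated) = 22.230 − 19.390 = 2.840
ΔΔCt = 2.840 − 1.470 = 1.370
Fold change = 2^(−1.370) = 0.3869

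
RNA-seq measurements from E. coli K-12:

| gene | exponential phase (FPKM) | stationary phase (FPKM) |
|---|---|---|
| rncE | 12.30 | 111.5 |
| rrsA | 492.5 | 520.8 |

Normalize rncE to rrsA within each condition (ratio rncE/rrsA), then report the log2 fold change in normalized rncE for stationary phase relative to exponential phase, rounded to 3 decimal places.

rncE/rrsA (exponential phase) = 12.30 / 492.5 = 0.024975
rncE/rrsA (stationary phase) = 111.5 / 520.8 = 0.21409
Fold change = 0.21409 / 0.024975 = 8.5725
log2(8.5725) = 3.0997

3.100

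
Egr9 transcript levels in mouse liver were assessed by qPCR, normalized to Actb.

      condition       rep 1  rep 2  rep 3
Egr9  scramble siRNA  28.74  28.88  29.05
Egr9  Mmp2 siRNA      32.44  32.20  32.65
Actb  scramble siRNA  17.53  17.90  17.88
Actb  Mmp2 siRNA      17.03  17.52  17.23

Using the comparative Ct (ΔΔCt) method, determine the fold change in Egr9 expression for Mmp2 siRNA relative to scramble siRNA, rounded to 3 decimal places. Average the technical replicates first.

0.060

Mean Ct: Egr9 scramble siRNA 28.890; Egr9 Mmp2 siRNA 32.430; Actb scramble siRNA 17.770; Actb Mmp2 siRNA 17.260
ΔCt(scramble siRNA) = 28.890 − 17.770 = 11.120
ΔCt(Mmp2 siRNA) = 32.430 − 17.260 = 15.170
ΔΔCt = 15.170 − 11.120 = 4.050
Fold change = 2^(−4.050) = 0.0604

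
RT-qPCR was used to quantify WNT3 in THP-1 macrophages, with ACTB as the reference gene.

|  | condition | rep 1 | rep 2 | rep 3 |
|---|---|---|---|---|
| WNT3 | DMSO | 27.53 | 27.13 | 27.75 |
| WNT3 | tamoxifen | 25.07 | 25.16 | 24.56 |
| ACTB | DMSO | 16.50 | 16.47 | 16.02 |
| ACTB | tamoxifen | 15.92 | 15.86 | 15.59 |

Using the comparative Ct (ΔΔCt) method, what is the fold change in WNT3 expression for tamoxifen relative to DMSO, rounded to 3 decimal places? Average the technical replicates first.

4.000

Mean Ct: WNT3 DMSO 27.470; WNT3 tamoxifen 24.930; ACTB DMSO 16.330; ACTB tamoxifen 15.790
ΔCt(DMSO) = 27.470 − 16.330 = 11.140
ΔCt(tamoxifen) = 24.930 − 15.790 = 9.140
ΔΔCt = 9.140 − 11.140 = -2.000
Fold change = 2^(−(-2.000)) = 2^2.000 = 4.0000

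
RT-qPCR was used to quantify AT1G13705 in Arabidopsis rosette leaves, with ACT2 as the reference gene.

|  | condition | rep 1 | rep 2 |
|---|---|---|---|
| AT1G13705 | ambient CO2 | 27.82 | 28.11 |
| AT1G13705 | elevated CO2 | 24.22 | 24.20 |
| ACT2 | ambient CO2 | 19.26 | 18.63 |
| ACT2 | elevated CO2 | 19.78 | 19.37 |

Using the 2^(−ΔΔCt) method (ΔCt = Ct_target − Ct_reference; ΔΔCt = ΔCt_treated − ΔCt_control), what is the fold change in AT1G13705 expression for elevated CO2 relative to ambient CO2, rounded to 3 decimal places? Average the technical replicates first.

Mean Ct: AT1G13705 ambient CO2 27.965; AT1G13705 elevated CO2 24.210; ACT2 ambient CO2 18.945; ACT2 elevated CO2 19.575
ΔCt(ambient CO2) = 27.965 − 18.945 = 9.020
ΔCt(elevated CO2) = 24.210 − 19.575 = 4.635
ΔΔCt = 4.635 − 9.020 = -4.385
Fold change = 2^(−(-4.385)) = 2^4.385 = 20.8938

20.894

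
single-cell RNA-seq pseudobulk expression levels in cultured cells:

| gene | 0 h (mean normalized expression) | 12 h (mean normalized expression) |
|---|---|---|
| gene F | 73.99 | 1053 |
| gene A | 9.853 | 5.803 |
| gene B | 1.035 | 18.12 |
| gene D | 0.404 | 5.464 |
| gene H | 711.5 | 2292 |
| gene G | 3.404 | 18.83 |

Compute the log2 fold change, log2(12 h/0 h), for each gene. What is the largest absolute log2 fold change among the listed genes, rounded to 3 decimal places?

4.130

log2(1053/73.99) = 3.831  (gene F)
log2(5.803/9.853) = -0.764  (gene A)
log2(18.12/1.035) = 4.130  (gene B)
log2(5.464/0.404) = 3.758  (gene D)
log2(2292/711.5) = 1.688  (gene H)
log2(18.83/3.404) = 2.468  (gene G)
The largest magnitude belongs to gene B.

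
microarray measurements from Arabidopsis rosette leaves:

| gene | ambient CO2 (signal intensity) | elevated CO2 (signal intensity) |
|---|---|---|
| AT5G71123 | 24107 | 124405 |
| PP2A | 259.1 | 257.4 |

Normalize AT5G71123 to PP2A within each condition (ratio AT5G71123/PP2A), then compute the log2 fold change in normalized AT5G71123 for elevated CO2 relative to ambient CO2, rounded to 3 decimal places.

AT5G71123/PP2A (ambient CO2) = 24107 / 259.1 = 93.041
AT5G71123/PP2A (elevated CO2) = 124405 / 257.4 = 483.31
Fold change = 483.31 / 93.041 = 5.1946
log2(5.1946) = 2.3770

2.377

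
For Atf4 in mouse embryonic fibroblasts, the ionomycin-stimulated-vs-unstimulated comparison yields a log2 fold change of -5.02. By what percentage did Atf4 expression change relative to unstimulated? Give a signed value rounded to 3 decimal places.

-96.918%

Fold change = 2^(-5.02) = 0.0308
Percent change = (FC − 1) × 100% = (0.0308 − 1) × 100 = -96.918%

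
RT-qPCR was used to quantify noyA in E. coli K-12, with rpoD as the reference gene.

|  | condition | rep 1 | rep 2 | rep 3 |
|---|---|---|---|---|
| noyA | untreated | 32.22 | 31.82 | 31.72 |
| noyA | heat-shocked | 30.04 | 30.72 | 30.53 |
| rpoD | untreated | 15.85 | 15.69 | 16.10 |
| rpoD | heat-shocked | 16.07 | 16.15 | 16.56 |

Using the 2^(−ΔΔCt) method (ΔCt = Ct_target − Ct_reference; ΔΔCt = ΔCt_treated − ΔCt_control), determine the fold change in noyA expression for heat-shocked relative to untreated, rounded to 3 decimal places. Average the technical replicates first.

3.655

Mean Ct: noyA untreated 31.920; noyA heat-shocked 30.430; rpoD untreated 15.880; rpoD heat-shocked 16.260
ΔCt(untreated) = 31.920 − 15.880 = 16.040
ΔCt(heat-shocked) = 30.430 − 16.260 = 14.170
ΔΔCt = 14.170 − 16.040 = -1.870
Fold change = 2^(−(-1.870)) = 2^1.870 = 3.6553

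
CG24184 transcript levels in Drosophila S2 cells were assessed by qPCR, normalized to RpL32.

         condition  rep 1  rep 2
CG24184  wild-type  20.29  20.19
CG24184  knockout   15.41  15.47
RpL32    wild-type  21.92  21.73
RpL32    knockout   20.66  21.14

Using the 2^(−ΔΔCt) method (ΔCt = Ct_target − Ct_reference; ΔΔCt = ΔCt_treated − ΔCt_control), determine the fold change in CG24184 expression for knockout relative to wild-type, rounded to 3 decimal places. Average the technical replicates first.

14.672

Mean Ct: CG24184 wild-type 20.240; CG24184 knockout 15.440; RpL32 wild-type 21.825; RpL32 knockout 20.900
ΔCt(wild-type) = 20.240 − 21.825 = -1.585
ΔCt(knockout) = 15.440 − 20.900 = -5.460
ΔΔCt = -5.460 − (-1.585) = -3.875
Fold change = 2^(−(-3.875)) = 2^3.875 = 14.6721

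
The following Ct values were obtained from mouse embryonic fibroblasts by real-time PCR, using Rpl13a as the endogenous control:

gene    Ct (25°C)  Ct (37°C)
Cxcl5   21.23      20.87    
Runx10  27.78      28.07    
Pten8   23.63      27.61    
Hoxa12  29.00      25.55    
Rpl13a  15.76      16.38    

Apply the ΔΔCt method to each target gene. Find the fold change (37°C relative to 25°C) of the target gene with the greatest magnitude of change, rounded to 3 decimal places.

16.795

Cxcl5: ΔΔCt = (20.87−16.38) − (21.23−15.76) = 4.49 − 5.47 = -0.98; fold change = 2^0.98 = 1.972
Runx10: ΔΔCt = (28.07−16.38) − (27.78−15.76) = 11.69 − 12.02 = -0.33; fold change = 2^0.33 = 1.257
Pten8: ΔΔCt = (27.61−16.38) − (23.63−15.76) = 11.23 − 7.87 = 3.36; fold change = 2^-3.36 = 0.097
Hoxa12: ΔΔCt = (25.55−16.38) − (29.00−15.76) = 9.17 − 13.24 = -4.07; fold change = 2^4.07 = 16.795
Hoxa12 has the largest |ΔΔCt| = 4.07.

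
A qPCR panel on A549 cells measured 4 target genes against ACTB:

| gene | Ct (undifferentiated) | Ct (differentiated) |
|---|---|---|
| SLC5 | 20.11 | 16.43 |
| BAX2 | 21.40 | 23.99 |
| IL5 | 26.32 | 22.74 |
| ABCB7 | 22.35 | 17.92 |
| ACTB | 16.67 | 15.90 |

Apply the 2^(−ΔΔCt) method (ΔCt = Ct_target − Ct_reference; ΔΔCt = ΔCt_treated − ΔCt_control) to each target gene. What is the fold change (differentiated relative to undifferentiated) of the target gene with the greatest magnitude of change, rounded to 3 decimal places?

SLC5: ΔΔCt = (16.43−15.90) − (20.11−16.67) = 0.53 − 3.44 = -2.91; fold change = 2^2.91 = 7.516
BAX2: ΔΔCt = (23.99−15.90) − (21.40−16.67) = 8.09 − 4.73 = 3.36; fold change = 2^-3.36 = 0.097
IL5: ΔΔCt = (22.74−15.90) − (26.32−16.67) = 6.84 − 9.65 = -2.81; fold change = 2^2.81 = 7.013
ABCB7: ΔΔCt = (17.92−15.90) − (22.35−16.67) = 2.02 − 5.68 = -3.66; fold change = 2^3.66 = 12.641
ABCB7 has the largest |ΔΔCt| = 3.66.

12.641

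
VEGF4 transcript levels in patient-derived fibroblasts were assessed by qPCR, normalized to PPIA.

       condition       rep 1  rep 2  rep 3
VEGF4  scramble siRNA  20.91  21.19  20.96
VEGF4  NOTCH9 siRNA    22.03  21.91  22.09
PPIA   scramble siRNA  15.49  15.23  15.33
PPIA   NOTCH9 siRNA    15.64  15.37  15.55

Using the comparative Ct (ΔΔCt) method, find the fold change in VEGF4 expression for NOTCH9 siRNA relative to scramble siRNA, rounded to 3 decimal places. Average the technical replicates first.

Mean Ct: VEGF4 scramble siRNA 21.020; VEGF4 NOTCH9 siRNA 22.010; PPIA scramble siRNA 15.350; PPIA NOTCH9 siRNA 15.520
ΔCt(scramble siRNA) = 21.020 − 15.350 = 5.670
ΔCt(NOTCH9 siRNA) = 22.010 − 15.520 = 6.490
ΔΔCt = 6.490 − 5.670 = 0.820
Fold change = 2^(−0.820) = 0.5664

0.566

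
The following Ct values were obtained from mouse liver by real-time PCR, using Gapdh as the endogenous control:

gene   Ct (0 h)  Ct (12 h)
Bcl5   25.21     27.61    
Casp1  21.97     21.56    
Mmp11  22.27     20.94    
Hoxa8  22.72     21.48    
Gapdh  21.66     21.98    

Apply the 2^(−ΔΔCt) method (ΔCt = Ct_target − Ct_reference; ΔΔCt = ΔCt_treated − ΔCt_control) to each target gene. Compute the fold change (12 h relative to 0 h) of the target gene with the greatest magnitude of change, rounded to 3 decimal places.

Bcl5: ΔΔCt = (27.61−21.98) − (25.21−21.66) = 5.63 − 3.55 = 2.08; fold change = 2^-2.08 = 0.237
Casp1: ΔΔCt = (21.56−21.98) − (21.97−21.66) = -0.42 − 0.31 = -0.73; fold change = 2^0.73 = 1.659
Mmp11: ΔΔCt = (20.94−21.98) − (22.27−21.66) = -1.04 − 0.61 = -1.65; fold change = 2^1.65 = 3.138
Hoxa8: ΔΔCt = (21.48−21.98) − (22.72−21.66) = -0.50 − 1.06 = -1.56; fold change = 2^1.56 = 2.949
Bcl5 has the largest |ΔΔCt| = 2.08.

0.237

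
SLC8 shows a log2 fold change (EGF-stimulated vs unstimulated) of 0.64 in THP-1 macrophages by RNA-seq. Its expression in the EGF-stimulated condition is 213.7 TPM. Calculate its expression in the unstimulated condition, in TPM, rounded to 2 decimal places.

Fold change = 2^(0.64) = 1.5583
unstimulated expression = 213.7 / 1.5583 = 137.13

137.13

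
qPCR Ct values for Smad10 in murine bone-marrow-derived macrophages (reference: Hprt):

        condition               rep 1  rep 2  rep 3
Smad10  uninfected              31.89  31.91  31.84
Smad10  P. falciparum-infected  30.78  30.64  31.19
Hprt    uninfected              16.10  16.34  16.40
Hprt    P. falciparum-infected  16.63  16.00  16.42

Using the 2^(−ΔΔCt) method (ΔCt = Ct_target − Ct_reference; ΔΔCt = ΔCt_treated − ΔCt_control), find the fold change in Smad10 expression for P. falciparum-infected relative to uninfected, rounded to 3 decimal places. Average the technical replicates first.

2.114

Mean Ct: Smad10 uninfected 31.880; Smad10 P. falciparum-infected 30.870; Hprt uninfected 16.280; Hprt P. falciparum-infected 16.350
ΔCt(uninfected) = 31.880 − 16.280 = 15.600
ΔCt(P. falciparum-infected) = 30.870 − 16.350 = 14.520
ΔΔCt = 14.520 − 15.600 = -1.080
Fold change = 2^(−(-1.080)) = 2^1.080 = 2.1140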